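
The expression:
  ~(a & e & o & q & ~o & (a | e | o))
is always true.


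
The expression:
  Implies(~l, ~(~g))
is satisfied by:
  {l: True, g: True}
  {l: True, g: False}
  {g: True, l: False}


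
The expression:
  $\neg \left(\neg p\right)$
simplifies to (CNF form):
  $p$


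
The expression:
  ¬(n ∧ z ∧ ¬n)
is always true.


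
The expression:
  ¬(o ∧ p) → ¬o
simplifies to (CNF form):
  p ∨ ¬o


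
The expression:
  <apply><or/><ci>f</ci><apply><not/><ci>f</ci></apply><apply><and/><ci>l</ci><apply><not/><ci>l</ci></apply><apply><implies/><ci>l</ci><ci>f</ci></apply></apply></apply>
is always true.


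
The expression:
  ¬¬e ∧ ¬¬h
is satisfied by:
  {h: True, e: True}


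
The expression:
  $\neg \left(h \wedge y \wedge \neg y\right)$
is always true.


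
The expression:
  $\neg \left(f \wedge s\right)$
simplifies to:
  $\neg f \vee \neg s$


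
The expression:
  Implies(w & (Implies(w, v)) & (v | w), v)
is always true.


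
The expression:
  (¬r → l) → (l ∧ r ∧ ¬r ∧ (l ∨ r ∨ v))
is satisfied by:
  {r: False, l: False}


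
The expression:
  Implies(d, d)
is always true.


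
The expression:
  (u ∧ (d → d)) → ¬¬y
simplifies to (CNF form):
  y ∨ ¬u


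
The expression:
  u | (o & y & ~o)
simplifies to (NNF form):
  u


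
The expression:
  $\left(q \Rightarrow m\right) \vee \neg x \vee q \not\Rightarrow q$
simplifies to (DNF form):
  $m \vee \neg q \vee \neg x$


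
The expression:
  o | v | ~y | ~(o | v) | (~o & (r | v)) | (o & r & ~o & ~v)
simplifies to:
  True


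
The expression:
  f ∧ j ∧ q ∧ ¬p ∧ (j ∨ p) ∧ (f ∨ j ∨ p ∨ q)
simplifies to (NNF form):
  f ∧ j ∧ q ∧ ¬p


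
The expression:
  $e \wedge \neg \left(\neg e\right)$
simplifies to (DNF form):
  $e$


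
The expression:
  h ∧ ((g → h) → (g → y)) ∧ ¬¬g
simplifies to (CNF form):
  g ∧ h ∧ y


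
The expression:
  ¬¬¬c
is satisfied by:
  {c: False}


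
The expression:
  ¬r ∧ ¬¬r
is never true.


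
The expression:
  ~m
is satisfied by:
  {m: False}


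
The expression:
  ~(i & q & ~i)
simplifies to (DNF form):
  True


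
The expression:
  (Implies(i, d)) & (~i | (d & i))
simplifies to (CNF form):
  d | ~i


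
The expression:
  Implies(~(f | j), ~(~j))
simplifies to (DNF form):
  f | j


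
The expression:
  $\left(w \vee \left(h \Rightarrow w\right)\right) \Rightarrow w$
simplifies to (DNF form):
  $h \vee w$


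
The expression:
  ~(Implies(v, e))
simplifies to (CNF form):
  v & ~e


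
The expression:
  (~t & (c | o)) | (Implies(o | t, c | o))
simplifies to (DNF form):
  c | o | ~t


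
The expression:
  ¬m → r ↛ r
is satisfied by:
  {m: True}


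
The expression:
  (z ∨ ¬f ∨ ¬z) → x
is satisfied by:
  {x: True}


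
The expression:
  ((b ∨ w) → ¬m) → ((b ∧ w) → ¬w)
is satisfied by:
  {m: True, w: False, b: False}
  {w: False, b: False, m: False}
  {b: True, m: True, w: False}
  {b: True, w: False, m: False}
  {m: True, w: True, b: False}
  {w: True, m: False, b: False}
  {b: True, w: True, m: True}


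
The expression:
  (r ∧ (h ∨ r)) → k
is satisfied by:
  {k: True, r: False}
  {r: False, k: False}
  {r: True, k: True}


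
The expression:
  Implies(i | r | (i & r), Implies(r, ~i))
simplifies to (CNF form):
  ~i | ~r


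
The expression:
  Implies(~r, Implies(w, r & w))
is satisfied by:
  {r: True, w: False}
  {w: False, r: False}
  {w: True, r: True}


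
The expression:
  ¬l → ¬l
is always true.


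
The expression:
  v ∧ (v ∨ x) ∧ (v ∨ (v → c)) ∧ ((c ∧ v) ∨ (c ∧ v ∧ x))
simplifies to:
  c ∧ v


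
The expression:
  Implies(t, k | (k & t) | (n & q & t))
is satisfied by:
  {n: True, k: True, q: True, t: False}
  {n: True, k: True, q: False, t: False}
  {k: True, q: True, t: False, n: False}
  {k: True, q: False, t: False, n: False}
  {n: True, q: True, t: False, k: False}
  {n: True, q: False, t: False, k: False}
  {q: True, n: False, t: False, k: False}
  {q: False, n: False, t: False, k: False}
  {n: True, k: True, t: True, q: True}
  {n: True, k: True, t: True, q: False}
  {k: True, t: True, q: True, n: False}
  {k: True, t: True, q: False, n: False}
  {n: True, t: True, q: True, k: False}


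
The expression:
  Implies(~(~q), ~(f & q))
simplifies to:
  ~f | ~q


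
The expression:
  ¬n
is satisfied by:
  {n: False}


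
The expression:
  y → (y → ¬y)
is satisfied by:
  {y: False}


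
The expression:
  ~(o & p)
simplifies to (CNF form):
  ~o | ~p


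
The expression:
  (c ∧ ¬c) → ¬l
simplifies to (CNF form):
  True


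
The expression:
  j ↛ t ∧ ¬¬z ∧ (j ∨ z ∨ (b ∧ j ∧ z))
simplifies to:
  j ∧ z ∧ ¬t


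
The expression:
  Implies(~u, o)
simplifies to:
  o | u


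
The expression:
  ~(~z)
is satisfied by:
  {z: True}


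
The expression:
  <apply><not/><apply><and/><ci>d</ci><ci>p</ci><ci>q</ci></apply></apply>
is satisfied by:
  {p: False, q: False, d: False}
  {d: True, p: False, q: False}
  {q: True, p: False, d: False}
  {d: True, q: True, p: False}
  {p: True, d: False, q: False}
  {d: True, p: True, q: False}
  {q: True, p: True, d: False}


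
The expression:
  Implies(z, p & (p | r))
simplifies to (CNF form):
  p | ~z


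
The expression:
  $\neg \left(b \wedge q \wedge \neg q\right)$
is always true.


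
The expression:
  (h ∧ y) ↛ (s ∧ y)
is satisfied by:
  {h: True, y: True, s: False}


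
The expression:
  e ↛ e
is never true.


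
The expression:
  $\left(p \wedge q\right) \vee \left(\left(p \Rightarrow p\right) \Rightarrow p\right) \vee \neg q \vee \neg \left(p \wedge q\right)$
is always true.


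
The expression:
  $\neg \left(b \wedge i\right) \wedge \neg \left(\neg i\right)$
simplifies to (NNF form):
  $i \wedge \neg b$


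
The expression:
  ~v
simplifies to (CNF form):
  ~v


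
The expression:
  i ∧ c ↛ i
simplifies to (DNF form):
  False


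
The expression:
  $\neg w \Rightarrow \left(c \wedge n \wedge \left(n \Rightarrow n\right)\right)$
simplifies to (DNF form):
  $w \vee \left(c \wedge n\right)$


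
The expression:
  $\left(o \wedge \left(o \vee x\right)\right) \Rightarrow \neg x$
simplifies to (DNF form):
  $\neg o \vee \neg x$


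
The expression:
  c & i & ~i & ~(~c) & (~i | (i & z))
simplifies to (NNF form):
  False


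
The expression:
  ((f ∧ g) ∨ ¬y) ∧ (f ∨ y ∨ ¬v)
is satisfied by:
  {f: True, g: True, y: False, v: False}
  {f: True, y: False, g: False, v: False}
  {v: True, f: True, g: True, y: False}
  {v: True, f: True, y: False, g: False}
  {g: True, v: False, y: False, f: False}
  {v: False, y: False, g: False, f: False}
  {f: True, g: True, y: True, v: False}
  {v: True, f: True, g: True, y: True}


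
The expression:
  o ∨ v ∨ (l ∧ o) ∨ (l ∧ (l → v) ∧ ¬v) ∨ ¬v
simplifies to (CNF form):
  True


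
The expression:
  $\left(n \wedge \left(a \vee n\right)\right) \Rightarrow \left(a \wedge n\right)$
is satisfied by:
  {a: True, n: False}
  {n: False, a: False}
  {n: True, a: True}


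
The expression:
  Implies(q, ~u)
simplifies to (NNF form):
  ~q | ~u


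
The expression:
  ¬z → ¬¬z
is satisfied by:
  {z: True}


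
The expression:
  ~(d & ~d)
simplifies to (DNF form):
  True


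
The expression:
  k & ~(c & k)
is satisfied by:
  {k: True, c: False}


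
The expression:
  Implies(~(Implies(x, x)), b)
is always true.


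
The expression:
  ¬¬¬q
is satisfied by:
  {q: False}


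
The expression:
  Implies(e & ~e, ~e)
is always true.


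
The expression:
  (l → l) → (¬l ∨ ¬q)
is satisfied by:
  {l: False, q: False}
  {q: True, l: False}
  {l: True, q: False}


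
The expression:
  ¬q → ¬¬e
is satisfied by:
  {q: True, e: True}
  {q: True, e: False}
  {e: True, q: False}


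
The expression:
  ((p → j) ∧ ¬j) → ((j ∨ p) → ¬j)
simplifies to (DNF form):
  True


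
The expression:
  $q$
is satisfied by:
  {q: True}


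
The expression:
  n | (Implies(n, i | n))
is always true.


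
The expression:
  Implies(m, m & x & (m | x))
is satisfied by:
  {x: True, m: False}
  {m: False, x: False}
  {m: True, x: True}


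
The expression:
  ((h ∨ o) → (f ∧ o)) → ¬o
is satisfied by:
  {o: False, f: False}
  {f: True, o: False}
  {o: True, f: False}


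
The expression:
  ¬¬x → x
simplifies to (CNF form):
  True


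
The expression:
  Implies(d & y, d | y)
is always true.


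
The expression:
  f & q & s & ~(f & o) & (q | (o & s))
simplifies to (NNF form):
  f & q & s & ~o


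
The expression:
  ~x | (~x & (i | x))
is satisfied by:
  {x: False}


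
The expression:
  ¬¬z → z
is always true.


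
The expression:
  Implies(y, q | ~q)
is always true.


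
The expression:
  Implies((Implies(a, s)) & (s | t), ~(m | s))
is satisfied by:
  {a: True, m: False, t: False, s: False}
  {a: False, m: False, t: False, s: False}
  {a: True, t: True, m: False, s: False}
  {t: True, a: False, m: False, s: False}
  {a: True, m: True, t: False, s: False}
  {m: True, a: False, t: False, s: False}
  {a: True, t: True, m: True, s: False}


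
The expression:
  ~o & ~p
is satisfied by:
  {o: False, p: False}


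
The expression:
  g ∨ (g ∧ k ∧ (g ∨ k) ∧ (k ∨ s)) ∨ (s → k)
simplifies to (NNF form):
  g ∨ k ∨ ¬s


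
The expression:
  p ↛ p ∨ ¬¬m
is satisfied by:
  {m: True}


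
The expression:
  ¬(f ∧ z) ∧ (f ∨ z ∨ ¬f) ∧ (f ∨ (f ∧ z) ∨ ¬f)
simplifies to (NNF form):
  ¬f ∨ ¬z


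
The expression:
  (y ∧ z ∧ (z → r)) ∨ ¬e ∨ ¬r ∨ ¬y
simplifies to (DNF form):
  z ∨ ¬e ∨ ¬r ∨ ¬y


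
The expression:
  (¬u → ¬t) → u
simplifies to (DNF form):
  t ∨ u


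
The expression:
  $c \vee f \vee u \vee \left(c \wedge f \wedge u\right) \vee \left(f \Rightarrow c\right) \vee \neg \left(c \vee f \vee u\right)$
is always true.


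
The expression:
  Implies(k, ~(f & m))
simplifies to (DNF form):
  ~f | ~k | ~m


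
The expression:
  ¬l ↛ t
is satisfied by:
  {t: True, l: False}
  {l: False, t: False}
  {l: True, t: True}


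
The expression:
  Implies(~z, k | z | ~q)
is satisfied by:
  {k: True, z: True, q: False}
  {k: True, z: False, q: False}
  {z: True, k: False, q: False}
  {k: False, z: False, q: False}
  {k: True, q: True, z: True}
  {k: True, q: True, z: False}
  {q: True, z: True, k: False}


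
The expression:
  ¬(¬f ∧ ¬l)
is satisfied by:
  {l: True, f: True}
  {l: True, f: False}
  {f: True, l: False}


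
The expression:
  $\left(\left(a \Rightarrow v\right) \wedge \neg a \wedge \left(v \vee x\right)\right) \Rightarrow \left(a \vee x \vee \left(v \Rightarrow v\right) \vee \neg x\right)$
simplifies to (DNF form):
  $\text{True}$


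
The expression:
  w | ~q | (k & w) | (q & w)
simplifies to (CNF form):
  w | ~q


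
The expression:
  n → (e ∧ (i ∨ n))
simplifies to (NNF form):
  e ∨ ¬n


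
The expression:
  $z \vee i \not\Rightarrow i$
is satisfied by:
  {z: True}


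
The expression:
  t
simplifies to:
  t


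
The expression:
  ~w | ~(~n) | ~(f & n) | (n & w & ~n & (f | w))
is always true.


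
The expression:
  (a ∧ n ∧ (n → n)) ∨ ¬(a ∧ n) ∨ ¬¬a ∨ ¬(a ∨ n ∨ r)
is always true.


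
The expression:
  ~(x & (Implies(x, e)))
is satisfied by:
  {e: False, x: False}
  {x: True, e: False}
  {e: True, x: False}


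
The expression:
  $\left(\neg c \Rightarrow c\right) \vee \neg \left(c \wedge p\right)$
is always true.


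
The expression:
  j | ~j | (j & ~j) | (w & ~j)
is always true.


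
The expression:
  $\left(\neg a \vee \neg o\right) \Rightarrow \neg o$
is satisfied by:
  {a: True, o: False}
  {o: False, a: False}
  {o: True, a: True}


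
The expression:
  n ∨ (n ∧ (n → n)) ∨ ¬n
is always true.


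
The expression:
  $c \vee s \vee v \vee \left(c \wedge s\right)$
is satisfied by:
  {c: True, v: True, s: True}
  {c: True, v: True, s: False}
  {c: True, s: True, v: False}
  {c: True, s: False, v: False}
  {v: True, s: True, c: False}
  {v: True, s: False, c: False}
  {s: True, v: False, c: False}


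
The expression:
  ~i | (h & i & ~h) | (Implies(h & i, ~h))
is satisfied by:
  {h: False, i: False}
  {i: True, h: False}
  {h: True, i: False}


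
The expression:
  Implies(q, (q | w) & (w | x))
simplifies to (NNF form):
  w | x | ~q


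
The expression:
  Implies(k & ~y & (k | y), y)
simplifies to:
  y | ~k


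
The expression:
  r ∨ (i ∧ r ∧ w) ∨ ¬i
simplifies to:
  r ∨ ¬i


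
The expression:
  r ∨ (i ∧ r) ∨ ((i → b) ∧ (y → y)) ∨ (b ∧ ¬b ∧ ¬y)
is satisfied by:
  {r: True, b: True, i: False}
  {r: True, i: False, b: False}
  {b: True, i: False, r: False}
  {b: False, i: False, r: False}
  {r: True, b: True, i: True}
  {r: True, i: True, b: False}
  {b: True, i: True, r: False}


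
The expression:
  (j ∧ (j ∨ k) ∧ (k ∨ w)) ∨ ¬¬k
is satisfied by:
  {k: True, w: True, j: True}
  {k: True, w: True, j: False}
  {k: True, j: True, w: False}
  {k: True, j: False, w: False}
  {w: True, j: True, k: False}


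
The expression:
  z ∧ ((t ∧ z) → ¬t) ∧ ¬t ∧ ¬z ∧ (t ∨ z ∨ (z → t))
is never true.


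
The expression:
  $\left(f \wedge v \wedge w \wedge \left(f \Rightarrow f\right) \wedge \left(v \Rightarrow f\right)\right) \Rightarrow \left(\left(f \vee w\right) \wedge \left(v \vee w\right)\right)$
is always true.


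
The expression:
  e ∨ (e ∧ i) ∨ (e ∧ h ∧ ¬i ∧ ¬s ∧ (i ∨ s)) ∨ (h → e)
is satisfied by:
  {e: True, h: False}
  {h: False, e: False}
  {h: True, e: True}


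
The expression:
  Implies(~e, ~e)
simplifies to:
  True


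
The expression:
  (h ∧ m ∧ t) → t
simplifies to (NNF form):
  True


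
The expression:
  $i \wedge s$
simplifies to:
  $i \wedge s$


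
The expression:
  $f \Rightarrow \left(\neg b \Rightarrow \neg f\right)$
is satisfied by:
  {b: True, f: False}
  {f: False, b: False}
  {f: True, b: True}


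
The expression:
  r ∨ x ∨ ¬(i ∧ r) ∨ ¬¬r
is always true.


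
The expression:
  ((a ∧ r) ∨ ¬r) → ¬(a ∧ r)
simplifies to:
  ¬a ∨ ¬r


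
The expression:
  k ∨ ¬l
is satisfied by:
  {k: True, l: False}
  {l: False, k: False}
  {l: True, k: True}


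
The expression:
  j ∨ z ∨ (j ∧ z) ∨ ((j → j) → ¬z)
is always true.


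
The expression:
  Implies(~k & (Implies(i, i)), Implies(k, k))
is always true.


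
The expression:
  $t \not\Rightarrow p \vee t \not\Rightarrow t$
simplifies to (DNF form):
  $t \wedge \neg p$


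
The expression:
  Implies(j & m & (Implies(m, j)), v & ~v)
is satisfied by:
  {m: False, j: False}
  {j: True, m: False}
  {m: True, j: False}


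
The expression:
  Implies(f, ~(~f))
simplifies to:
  True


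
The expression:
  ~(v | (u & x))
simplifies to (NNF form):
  ~v & (~u | ~x)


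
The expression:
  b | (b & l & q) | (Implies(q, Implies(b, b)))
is always true.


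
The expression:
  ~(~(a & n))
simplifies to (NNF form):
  a & n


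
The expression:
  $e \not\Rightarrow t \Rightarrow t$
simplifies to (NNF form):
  $t \vee \neg e$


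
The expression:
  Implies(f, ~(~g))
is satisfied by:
  {g: True, f: False}
  {f: False, g: False}
  {f: True, g: True}


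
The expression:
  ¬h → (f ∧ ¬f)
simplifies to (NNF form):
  h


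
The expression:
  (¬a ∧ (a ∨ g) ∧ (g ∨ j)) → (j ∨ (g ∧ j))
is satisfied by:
  {a: True, j: True, g: False}
  {a: True, j: False, g: False}
  {j: True, a: False, g: False}
  {a: False, j: False, g: False}
  {g: True, a: True, j: True}
  {g: True, a: True, j: False}
  {g: True, j: True, a: False}


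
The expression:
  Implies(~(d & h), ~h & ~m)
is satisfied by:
  {d: True, h: False, m: False}
  {h: False, m: False, d: False}
  {d: True, h: True, m: False}
  {d: True, m: True, h: True}


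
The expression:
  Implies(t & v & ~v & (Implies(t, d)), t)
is always true.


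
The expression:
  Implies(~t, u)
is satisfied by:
  {t: True, u: True}
  {t: True, u: False}
  {u: True, t: False}


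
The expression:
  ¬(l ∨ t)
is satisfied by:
  {l: False, t: False}


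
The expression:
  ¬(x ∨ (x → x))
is never true.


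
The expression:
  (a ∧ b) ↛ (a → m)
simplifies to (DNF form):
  a ∧ b ∧ ¬m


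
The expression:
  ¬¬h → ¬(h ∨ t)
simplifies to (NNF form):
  ¬h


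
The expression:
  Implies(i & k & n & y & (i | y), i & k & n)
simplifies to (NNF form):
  True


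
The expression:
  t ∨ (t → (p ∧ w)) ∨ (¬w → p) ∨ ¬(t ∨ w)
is always true.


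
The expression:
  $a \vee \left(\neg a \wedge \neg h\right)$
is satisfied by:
  {a: True, h: False}
  {h: False, a: False}
  {h: True, a: True}


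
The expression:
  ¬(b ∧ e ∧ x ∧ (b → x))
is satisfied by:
  {e: False, x: False, b: False}
  {b: True, e: False, x: False}
  {x: True, e: False, b: False}
  {b: True, x: True, e: False}
  {e: True, b: False, x: False}
  {b: True, e: True, x: False}
  {x: True, e: True, b: False}


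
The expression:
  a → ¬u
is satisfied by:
  {u: False, a: False}
  {a: True, u: False}
  {u: True, a: False}


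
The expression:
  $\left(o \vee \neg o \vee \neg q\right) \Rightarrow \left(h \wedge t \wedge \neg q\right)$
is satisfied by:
  {t: True, h: True, q: False}


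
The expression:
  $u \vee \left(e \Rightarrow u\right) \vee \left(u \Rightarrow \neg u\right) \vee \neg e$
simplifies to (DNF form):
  $\text{True}$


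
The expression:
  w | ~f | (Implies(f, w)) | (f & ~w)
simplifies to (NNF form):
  True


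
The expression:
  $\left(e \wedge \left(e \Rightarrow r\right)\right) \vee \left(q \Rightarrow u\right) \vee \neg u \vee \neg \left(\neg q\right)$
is always true.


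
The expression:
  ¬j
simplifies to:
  ¬j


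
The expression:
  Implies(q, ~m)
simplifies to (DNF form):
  ~m | ~q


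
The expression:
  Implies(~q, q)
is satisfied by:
  {q: True}


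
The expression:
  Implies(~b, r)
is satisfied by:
  {r: True, b: True}
  {r: True, b: False}
  {b: True, r: False}


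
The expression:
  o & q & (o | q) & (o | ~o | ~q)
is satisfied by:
  {o: True, q: True}


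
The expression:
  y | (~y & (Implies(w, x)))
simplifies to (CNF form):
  x | y | ~w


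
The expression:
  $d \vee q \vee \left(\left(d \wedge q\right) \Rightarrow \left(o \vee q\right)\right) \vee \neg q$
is always true.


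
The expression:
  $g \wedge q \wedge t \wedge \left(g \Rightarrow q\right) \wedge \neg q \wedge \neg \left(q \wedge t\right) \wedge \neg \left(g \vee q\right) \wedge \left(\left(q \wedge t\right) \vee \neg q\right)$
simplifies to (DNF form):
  $\text{False}$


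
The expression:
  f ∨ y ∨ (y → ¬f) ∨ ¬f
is always true.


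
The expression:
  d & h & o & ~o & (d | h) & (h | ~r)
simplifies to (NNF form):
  False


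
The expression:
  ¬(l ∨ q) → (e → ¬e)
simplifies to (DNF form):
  l ∨ q ∨ ¬e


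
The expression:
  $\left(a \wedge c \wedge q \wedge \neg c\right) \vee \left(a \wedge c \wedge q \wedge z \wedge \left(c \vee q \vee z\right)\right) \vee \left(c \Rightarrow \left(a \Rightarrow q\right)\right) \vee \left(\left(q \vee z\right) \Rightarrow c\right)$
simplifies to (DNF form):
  $\text{True}$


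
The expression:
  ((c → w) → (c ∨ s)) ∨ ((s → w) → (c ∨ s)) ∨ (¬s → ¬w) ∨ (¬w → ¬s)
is always true.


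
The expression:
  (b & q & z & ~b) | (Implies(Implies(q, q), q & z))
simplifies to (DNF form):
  q & z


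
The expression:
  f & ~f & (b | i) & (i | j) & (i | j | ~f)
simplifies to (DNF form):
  False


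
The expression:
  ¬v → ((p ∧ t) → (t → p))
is always true.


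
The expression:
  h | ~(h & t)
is always true.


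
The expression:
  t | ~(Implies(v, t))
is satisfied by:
  {t: True, v: True}
  {t: True, v: False}
  {v: True, t: False}


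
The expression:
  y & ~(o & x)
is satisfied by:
  {y: True, o: False, x: False}
  {y: True, x: True, o: False}
  {y: True, o: True, x: False}


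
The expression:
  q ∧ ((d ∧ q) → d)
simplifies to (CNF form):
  q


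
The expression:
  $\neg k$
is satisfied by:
  {k: False}


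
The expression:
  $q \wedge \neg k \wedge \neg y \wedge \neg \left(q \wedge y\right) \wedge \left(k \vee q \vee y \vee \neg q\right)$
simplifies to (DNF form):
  $q \wedge \neg k \wedge \neg y$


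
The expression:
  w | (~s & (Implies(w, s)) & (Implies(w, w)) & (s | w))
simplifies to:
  w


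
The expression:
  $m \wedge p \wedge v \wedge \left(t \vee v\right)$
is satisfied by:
  {m: True, p: True, v: True}


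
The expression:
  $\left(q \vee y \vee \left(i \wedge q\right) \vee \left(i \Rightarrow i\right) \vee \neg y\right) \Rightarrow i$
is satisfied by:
  {i: True}


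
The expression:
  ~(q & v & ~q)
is always true.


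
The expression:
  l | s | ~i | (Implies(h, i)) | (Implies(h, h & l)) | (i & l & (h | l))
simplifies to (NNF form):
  True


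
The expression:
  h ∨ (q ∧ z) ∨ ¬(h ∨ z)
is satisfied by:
  {q: True, h: True, z: False}
  {q: True, h: False, z: False}
  {h: True, q: False, z: False}
  {q: False, h: False, z: False}
  {q: True, z: True, h: True}
  {q: True, z: True, h: False}
  {z: True, h: True, q: False}


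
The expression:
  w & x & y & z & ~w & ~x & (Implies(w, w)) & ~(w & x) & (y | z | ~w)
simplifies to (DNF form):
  False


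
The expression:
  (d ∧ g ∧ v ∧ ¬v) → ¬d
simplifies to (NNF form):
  True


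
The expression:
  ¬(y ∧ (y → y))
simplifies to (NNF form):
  ¬y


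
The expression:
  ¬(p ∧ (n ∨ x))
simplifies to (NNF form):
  (¬n ∧ ¬x) ∨ ¬p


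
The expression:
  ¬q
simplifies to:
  ¬q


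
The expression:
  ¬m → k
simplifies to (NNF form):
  k ∨ m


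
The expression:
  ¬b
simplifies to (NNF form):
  ¬b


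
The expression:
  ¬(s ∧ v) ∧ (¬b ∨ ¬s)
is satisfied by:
  {b: False, s: False, v: False}
  {v: True, b: False, s: False}
  {b: True, v: False, s: False}
  {v: True, b: True, s: False}
  {s: True, v: False, b: False}


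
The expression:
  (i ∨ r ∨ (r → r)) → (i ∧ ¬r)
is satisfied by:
  {i: True, r: False}


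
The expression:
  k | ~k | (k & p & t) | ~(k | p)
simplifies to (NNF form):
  True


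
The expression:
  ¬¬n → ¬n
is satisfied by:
  {n: False}


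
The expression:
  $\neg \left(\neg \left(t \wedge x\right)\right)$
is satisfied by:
  {t: True, x: True}


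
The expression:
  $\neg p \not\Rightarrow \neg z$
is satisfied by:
  {z: True, p: False}


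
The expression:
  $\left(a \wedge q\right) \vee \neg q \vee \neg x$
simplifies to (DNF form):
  $a \vee \neg q \vee \neg x$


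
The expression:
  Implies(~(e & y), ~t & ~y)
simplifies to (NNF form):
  (e & y) | (~t & ~y)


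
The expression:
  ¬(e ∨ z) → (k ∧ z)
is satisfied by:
  {z: True, e: True}
  {z: True, e: False}
  {e: True, z: False}


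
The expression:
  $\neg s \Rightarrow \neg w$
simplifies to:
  $s \vee \neg w$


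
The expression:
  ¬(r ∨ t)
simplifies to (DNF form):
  ¬r ∧ ¬t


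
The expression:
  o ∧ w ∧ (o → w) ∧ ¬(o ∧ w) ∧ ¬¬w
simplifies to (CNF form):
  False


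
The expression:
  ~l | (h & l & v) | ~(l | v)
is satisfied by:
  {v: True, h: True, l: False}
  {v: True, h: False, l: False}
  {h: True, v: False, l: False}
  {v: False, h: False, l: False}
  {v: True, l: True, h: True}


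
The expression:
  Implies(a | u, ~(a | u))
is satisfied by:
  {u: False, a: False}


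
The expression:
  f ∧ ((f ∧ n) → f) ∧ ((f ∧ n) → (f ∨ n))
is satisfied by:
  {f: True}


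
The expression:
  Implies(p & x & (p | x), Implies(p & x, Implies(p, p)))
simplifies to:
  True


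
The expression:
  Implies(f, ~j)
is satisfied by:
  {j: False, f: False}
  {f: True, j: False}
  {j: True, f: False}


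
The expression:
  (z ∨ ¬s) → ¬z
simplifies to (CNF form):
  ¬z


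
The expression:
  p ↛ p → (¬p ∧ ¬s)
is always true.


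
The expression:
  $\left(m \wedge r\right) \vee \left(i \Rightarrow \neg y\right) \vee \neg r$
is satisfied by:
  {m: True, y: False, i: False, r: False}
  {m: False, y: False, i: False, r: False}
  {r: True, m: True, y: False, i: False}
  {r: True, m: False, y: False, i: False}
  {i: True, m: True, y: False, r: False}
  {i: True, m: False, y: False, r: False}
  {r: True, i: True, m: True, y: False}
  {r: True, i: True, m: False, y: False}
  {y: True, m: True, r: False, i: False}
  {y: True, m: False, r: False, i: False}
  {r: True, y: True, m: True, i: False}
  {r: True, y: True, m: False, i: False}
  {i: True, y: True, m: True, r: False}
  {i: True, y: True, m: False, r: False}
  {i: True, y: True, r: True, m: True}


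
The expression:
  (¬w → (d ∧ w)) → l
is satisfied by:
  {l: True, w: False}
  {w: False, l: False}
  {w: True, l: True}


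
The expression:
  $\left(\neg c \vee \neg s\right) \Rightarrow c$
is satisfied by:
  {c: True}


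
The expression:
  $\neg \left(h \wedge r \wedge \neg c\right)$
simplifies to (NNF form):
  $c \vee \neg h \vee \neg r$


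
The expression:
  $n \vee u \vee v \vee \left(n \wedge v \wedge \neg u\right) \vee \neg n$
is always true.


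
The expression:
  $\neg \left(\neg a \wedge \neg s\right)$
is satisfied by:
  {a: True, s: True}
  {a: True, s: False}
  {s: True, a: False}


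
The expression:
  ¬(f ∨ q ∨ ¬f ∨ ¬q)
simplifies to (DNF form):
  False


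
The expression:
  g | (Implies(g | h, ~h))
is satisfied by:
  {g: True, h: False}
  {h: False, g: False}
  {h: True, g: True}


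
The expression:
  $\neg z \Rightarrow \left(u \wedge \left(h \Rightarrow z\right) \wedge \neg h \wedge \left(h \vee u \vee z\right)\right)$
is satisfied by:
  {z: True, u: True, h: False}
  {z: True, h: False, u: False}
  {z: True, u: True, h: True}
  {z: True, h: True, u: False}
  {u: True, h: False, z: False}


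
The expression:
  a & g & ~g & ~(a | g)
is never true.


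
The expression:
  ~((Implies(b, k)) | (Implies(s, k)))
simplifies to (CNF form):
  b & s & ~k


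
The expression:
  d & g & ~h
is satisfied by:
  {d: True, g: True, h: False}


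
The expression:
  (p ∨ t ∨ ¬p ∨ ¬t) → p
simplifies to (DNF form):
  p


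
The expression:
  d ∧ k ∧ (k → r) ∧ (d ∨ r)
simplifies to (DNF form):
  d ∧ k ∧ r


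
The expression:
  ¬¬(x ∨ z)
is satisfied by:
  {x: True, z: True}
  {x: True, z: False}
  {z: True, x: False}


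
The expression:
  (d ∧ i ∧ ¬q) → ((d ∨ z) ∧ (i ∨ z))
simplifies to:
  True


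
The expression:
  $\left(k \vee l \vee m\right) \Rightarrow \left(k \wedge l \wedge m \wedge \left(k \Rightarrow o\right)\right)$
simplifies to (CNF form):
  $\left(k \vee \neg m\right) \wedge \left(l \vee \neg k\right) \wedge \left(m \vee \neg l\right) \wedge \left(o \vee \neg m\right)$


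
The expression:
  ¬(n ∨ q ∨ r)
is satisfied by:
  {n: False, q: False, r: False}


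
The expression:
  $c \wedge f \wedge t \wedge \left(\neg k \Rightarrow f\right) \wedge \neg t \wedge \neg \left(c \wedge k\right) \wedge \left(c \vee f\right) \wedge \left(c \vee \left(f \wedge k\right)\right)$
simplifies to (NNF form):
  $\text{False}$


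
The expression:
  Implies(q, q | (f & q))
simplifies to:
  True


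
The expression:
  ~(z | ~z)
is never true.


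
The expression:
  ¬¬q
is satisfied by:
  {q: True}


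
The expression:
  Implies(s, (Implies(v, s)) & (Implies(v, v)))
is always true.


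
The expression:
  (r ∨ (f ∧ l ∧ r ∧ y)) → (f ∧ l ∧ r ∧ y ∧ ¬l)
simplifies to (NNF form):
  ¬r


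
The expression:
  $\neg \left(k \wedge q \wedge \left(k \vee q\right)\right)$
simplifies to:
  $\neg k \vee \neg q$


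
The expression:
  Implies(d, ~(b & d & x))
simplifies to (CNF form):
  ~b | ~d | ~x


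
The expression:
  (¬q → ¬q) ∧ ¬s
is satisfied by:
  {s: False}


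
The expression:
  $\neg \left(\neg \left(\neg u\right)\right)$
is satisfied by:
  {u: False}


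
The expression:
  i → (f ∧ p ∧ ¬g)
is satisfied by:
  {p: True, f: True, g: False, i: False}
  {p: True, g: False, f: False, i: False}
  {f: True, p: False, g: False, i: False}
  {p: False, g: False, f: False, i: False}
  {p: True, g: True, f: True, i: False}
  {p: True, g: True, f: False, i: False}
  {g: True, f: True, p: False, i: False}
  {g: True, p: False, f: False, i: False}
  {i: True, p: True, f: True, g: False}


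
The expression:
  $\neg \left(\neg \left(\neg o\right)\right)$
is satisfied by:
  {o: False}


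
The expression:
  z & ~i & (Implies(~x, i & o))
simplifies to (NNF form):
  x & z & ~i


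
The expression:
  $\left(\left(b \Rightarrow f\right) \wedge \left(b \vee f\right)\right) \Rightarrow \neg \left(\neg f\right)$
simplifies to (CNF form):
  $\text{True}$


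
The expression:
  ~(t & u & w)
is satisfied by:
  {w: False, u: False, t: False}
  {t: True, w: False, u: False}
  {u: True, w: False, t: False}
  {t: True, u: True, w: False}
  {w: True, t: False, u: False}
  {t: True, w: True, u: False}
  {u: True, w: True, t: False}


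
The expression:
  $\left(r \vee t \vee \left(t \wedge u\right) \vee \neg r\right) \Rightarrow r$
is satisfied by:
  {r: True}


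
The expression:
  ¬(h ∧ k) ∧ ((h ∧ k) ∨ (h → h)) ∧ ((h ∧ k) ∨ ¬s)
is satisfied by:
  {h: False, s: False, k: False}
  {k: True, h: False, s: False}
  {h: True, k: False, s: False}


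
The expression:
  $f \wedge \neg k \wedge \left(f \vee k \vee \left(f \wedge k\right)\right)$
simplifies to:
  $f \wedge \neg k$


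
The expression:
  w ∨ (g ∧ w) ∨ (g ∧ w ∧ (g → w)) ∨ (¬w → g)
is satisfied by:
  {g: True, w: True}
  {g: True, w: False}
  {w: True, g: False}


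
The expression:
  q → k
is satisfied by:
  {k: True, q: False}
  {q: False, k: False}
  {q: True, k: True}


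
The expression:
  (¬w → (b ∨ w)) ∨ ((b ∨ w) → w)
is always true.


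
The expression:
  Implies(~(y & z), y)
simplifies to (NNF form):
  y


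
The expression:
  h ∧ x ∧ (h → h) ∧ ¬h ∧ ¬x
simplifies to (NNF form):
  False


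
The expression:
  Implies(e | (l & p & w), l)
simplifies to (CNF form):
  l | ~e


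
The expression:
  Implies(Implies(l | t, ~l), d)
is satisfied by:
  {d: True, l: True}
  {d: True, l: False}
  {l: True, d: False}


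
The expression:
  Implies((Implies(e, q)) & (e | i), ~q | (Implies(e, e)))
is always true.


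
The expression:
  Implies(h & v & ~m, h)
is always true.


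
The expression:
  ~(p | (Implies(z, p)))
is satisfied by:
  {z: True, p: False}


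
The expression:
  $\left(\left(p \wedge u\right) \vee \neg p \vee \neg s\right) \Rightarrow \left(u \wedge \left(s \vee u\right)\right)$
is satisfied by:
  {u: True, p: True, s: True}
  {u: True, p: True, s: False}
  {u: True, s: True, p: False}
  {u: True, s: False, p: False}
  {p: True, s: True, u: False}


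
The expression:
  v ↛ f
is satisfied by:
  {v: True, f: False}


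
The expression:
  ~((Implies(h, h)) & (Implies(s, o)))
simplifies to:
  s & ~o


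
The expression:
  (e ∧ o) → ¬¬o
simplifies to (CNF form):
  True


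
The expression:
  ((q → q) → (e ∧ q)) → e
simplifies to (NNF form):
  True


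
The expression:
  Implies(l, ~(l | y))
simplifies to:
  ~l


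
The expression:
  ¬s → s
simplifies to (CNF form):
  s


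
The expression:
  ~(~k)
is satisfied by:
  {k: True}


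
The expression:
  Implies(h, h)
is always true.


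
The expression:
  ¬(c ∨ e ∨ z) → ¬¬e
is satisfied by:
  {c: True, z: True, e: True}
  {c: True, z: True, e: False}
  {c: True, e: True, z: False}
  {c: True, e: False, z: False}
  {z: True, e: True, c: False}
  {z: True, e: False, c: False}
  {e: True, z: False, c: False}


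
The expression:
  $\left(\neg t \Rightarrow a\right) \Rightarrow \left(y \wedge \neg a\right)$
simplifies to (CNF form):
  $\neg a \wedge \left(y \vee \neg t\right)$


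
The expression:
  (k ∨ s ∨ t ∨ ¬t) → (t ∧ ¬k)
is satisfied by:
  {t: True, k: False}


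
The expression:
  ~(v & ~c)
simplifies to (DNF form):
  c | ~v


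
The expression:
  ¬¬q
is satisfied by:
  {q: True}


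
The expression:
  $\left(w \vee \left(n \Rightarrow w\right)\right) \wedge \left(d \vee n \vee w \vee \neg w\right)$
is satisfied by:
  {w: True, n: False}
  {n: False, w: False}
  {n: True, w: True}


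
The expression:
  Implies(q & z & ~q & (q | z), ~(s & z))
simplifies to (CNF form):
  True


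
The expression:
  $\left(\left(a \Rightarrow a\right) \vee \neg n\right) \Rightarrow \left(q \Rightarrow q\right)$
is always true.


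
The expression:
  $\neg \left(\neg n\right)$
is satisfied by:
  {n: True}


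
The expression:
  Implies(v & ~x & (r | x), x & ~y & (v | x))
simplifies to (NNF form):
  x | ~r | ~v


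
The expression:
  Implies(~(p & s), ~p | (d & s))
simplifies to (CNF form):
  s | ~p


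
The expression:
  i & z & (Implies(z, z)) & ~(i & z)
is never true.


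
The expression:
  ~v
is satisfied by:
  {v: False}


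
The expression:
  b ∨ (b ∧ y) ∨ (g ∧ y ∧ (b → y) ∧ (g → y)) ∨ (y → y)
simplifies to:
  True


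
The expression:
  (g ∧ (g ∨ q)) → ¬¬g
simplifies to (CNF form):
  True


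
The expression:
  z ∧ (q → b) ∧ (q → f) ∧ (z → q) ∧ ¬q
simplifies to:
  False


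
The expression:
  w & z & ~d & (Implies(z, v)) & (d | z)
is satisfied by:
  {z: True, w: True, v: True, d: False}


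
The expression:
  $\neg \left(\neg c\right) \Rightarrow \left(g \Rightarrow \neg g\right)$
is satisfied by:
  {g: False, c: False}
  {c: True, g: False}
  {g: True, c: False}


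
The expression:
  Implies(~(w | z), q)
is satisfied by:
  {q: True, z: True, w: True}
  {q: True, z: True, w: False}
  {q: True, w: True, z: False}
  {q: True, w: False, z: False}
  {z: True, w: True, q: False}
  {z: True, w: False, q: False}
  {w: True, z: False, q: False}


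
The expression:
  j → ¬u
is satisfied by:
  {u: False, j: False}
  {j: True, u: False}
  {u: True, j: False}


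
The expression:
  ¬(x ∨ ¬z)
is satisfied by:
  {z: True, x: False}


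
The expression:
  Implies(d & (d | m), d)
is always true.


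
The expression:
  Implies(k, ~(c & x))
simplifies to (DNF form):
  ~c | ~k | ~x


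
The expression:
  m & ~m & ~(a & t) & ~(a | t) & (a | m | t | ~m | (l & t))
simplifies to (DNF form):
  False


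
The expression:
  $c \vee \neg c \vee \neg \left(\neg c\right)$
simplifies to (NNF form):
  $\text{True}$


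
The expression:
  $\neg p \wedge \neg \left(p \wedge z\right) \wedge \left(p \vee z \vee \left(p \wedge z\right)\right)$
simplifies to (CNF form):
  $z \wedge \neg p$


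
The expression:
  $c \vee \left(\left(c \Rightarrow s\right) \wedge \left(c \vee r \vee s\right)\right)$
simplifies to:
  $c \vee r \vee s$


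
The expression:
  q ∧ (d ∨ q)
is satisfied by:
  {q: True}


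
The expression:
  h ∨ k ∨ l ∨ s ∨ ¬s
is always true.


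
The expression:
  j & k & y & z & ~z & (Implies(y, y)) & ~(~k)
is never true.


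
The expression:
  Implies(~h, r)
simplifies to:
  h | r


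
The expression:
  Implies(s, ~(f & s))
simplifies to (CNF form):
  ~f | ~s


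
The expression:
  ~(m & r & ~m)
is always true.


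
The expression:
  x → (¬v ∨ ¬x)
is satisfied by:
  {v: False, x: False}
  {x: True, v: False}
  {v: True, x: False}


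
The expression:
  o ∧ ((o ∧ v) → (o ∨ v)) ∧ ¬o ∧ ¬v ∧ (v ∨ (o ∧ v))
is never true.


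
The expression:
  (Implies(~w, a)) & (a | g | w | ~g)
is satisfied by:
  {a: True, w: True}
  {a: True, w: False}
  {w: True, a: False}


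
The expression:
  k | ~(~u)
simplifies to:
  k | u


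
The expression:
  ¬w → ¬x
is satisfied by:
  {w: True, x: False}
  {x: False, w: False}
  {x: True, w: True}


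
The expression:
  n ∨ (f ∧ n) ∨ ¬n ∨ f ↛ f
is always true.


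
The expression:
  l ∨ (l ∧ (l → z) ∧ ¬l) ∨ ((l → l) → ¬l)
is always true.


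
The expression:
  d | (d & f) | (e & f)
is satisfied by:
  {d: True, e: True, f: True}
  {d: True, e: True, f: False}
  {d: True, f: True, e: False}
  {d: True, f: False, e: False}
  {e: True, f: True, d: False}


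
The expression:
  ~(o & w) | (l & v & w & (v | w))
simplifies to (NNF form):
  ~o | ~w | (l & v)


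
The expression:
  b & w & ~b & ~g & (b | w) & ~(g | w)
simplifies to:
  False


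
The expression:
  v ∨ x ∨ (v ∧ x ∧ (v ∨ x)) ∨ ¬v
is always true.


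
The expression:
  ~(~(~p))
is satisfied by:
  {p: False}


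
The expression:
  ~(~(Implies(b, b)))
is always true.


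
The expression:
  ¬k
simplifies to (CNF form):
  ¬k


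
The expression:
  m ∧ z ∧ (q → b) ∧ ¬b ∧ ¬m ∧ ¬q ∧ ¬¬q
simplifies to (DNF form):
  False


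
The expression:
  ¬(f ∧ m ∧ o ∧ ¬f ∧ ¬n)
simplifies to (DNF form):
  True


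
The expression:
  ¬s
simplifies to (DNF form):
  ¬s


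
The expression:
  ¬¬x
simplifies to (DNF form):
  x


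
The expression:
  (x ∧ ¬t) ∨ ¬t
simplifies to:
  ¬t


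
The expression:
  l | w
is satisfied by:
  {l: True, w: True}
  {l: True, w: False}
  {w: True, l: False}


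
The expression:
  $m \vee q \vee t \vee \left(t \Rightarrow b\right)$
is always true.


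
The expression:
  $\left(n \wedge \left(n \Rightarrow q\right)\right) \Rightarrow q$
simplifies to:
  $\text{True}$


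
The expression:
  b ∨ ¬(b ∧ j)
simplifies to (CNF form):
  True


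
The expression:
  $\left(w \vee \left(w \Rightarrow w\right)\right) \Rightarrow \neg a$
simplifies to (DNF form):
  $\neg a$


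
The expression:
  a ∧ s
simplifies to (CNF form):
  a ∧ s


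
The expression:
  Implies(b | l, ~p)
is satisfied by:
  {l: False, p: False, b: False}
  {b: True, l: False, p: False}
  {l: True, b: False, p: False}
  {b: True, l: True, p: False}
  {p: True, b: False, l: False}
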